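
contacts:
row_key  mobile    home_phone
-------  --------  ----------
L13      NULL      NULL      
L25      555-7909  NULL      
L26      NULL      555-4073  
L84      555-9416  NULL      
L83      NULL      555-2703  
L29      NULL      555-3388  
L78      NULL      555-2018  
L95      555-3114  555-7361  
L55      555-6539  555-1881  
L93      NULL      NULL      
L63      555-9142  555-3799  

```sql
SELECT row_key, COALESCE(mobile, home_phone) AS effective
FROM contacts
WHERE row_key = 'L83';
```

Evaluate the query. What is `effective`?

row_key = L83: mobile=NULL, home_phone=555-2703.
mobile=NULL, home_phone=555-2703 → 555-2703

555-2703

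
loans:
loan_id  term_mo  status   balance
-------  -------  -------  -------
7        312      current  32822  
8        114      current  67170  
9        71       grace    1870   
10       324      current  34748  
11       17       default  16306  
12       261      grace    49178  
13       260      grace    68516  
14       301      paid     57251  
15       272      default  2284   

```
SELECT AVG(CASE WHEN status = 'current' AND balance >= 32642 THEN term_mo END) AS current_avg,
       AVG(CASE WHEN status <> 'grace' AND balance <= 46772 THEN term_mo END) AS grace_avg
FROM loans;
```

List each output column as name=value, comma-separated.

current_avg=250, grace_avg=231.25

[current_avg: status = 'current' AND balance >= 32642]
loan_id=7: ✓ → 312
loan_id=8: ✓ → 114
loan_id=9: ✗
loan_id=10: ✓ → 324
loan_id=11: ✗
loan_id=12: ✗
loan_id=13: ✗
loan_id=14: ✗
loan_id=15: ✗
current_avg = (312 + 114 + 324) / 3 = 250
—
[grace_avg: status <> 'grace' AND balance <= 46772]
loan_id=7: ✓ → 312
loan_id=8: ✗
loan_id=9: ✗
loan_id=10: ✓ → 324
loan_id=11: ✓ → 17
loan_id=12: ✗
loan_id=13: ✗
loan_id=14: ✗
loan_id=15: ✓ → 272
grace_avg = (312 + 324 + 17 + 272) / 4 = 231.25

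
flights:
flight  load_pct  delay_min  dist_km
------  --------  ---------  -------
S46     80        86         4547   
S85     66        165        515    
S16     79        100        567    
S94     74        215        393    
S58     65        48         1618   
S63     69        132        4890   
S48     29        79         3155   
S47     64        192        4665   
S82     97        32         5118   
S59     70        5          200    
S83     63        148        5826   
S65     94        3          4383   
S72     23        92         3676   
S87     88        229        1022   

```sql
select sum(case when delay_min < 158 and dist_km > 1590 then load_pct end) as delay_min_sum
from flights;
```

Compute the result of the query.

520

flight=S46: ✓ → 80
flight=S85: ✗
flight=S16: ✗
flight=S94: ✗
flight=S58: ✓ → 65
flight=S63: ✓ → 69
flight=S48: ✓ → 29
flight=S47: ✗
flight=S82: ✓ → 97
flight=S59: ✗
flight=S83: ✓ → 63
flight=S65: ✓ → 94
flight=S72: ✓ → 23
flight=S87: ✗
delay_min_sum = 80 + 65 + 69 + 29 + 97 + 63 + 94 + 23 = 520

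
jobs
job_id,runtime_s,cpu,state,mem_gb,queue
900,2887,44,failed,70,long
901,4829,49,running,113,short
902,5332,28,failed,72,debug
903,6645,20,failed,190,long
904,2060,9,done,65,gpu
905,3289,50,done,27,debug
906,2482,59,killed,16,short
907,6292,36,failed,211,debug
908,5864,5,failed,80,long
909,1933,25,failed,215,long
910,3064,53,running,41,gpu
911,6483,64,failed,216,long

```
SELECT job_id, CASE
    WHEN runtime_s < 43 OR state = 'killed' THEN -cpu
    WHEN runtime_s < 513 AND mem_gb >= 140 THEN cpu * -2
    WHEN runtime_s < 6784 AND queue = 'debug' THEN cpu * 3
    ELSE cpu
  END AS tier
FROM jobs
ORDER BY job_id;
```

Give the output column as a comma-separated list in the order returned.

job_id=900: ELSE → 44
job_id=901: ELSE → 49
job_id=902: runtime_s < 6784 AND queue = 'debug' → 84
job_id=903: ELSE → 20
job_id=904: ELSE → 9
job_id=905: runtime_s < 6784 AND queue = 'debug' → 150
job_id=906: runtime_s < 43 OR state = 'killed' → -59
job_id=907: runtime_s < 6784 AND queue = 'debug' → 108
job_id=908: ELSE → 5
job_id=909: ELSE → 25
job_id=910: ELSE → 53
job_id=911: ELSE → 64

44, 49, 84, 20, 9, 150, -59, 108, 5, 25, 53, 64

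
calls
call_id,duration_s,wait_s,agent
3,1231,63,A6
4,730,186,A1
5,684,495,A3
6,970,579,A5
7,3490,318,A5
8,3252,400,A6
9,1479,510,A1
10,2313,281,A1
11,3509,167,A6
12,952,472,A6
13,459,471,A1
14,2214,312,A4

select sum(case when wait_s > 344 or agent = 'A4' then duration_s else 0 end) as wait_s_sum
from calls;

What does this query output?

10010

call_id=3: ✗
call_id=4: ✗
call_id=5: ✓ → 684
call_id=6: ✓ → 970
call_id=7: ✗
call_id=8: ✓ → 3252
call_id=9: ✓ → 1479
call_id=10: ✗
call_id=11: ✗
call_id=12: ✓ → 952
call_id=13: ✓ → 459
call_id=14: ✓ → 2214
wait_s_sum = 684 + 970 + 3252 + 1479 + 952 + 459 + 2214 = 10010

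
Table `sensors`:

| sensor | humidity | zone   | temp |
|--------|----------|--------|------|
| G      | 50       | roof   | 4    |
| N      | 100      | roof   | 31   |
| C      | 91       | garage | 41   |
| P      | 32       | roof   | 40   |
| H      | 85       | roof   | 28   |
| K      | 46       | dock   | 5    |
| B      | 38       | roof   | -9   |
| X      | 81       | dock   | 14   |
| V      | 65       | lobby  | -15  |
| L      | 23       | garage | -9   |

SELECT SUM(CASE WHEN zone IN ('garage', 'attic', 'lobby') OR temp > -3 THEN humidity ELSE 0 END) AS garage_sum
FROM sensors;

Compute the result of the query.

573

sensor=G: ✓ → 50
sensor=N: ✓ → 100
sensor=C: ✓ → 91
sensor=P: ✓ → 32
sensor=H: ✓ → 85
sensor=K: ✓ → 46
sensor=B: ✗
sensor=X: ✓ → 81
sensor=V: ✓ → 65
sensor=L: ✓ → 23
garage_sum = 50 + 100 + 91 + 32 + 85 + 46 + 81 + 65 + 23 = 573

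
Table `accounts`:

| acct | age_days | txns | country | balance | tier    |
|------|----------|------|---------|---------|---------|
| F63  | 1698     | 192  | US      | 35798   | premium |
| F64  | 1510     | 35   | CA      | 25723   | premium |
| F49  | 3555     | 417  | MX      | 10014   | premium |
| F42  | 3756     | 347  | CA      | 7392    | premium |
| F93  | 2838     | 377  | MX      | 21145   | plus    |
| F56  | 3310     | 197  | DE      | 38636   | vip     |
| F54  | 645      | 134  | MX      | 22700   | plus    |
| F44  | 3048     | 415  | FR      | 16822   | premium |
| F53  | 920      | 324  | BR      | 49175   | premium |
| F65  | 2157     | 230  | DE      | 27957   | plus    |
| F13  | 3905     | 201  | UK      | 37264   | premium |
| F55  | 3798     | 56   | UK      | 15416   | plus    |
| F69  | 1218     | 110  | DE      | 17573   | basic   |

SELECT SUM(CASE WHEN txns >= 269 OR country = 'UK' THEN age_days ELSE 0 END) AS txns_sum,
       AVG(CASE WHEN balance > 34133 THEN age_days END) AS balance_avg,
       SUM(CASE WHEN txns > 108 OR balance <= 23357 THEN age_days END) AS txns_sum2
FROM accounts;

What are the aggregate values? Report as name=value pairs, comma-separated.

[txns_sum: txns >= 269 OR country = 'UK']
acct=F63: ✗
acct=F64: ✗
acct=F49: ✓ → 3555
acct=F42: ✓ → 3756
acct=F93: ✓ → 2838
acct=F56: ✗
acct=F54: ✗
acct=F44: ✓ → 3048
acct=F53: ✓ → 920
acct=F65: ✗
acct=F13: ✓ → 3905
acct=F55: ✓ → 3798
acct=F69: ✗
txns_sum = 3555 + 3756 + 2838 + 3048 + 920 + 3905 + 3798 = 21820
—
[balance_avg: balance > 34133]
acct=F63: ✓ → 1698
acct=F64: ✗
acct=F49: ✗
acct=F42: ✗
acct=F93: ✗
acct=F56: ✓ → 3310
acct=F54: ✗
acct=F44: ✗
acct=F53: ✓ → 920
acct=F65: ✗
acct=F13: ✓ → 3905
acct=F55: ✗
acct=F69: ✗
balance_avg = (1698 + 3310 + 920 + 3905) / 4 = 2458.25
—
[txns_sum2: txns > 108 OR balance <= 23357]
acct=F63: ✓ → 1698
acct=F64: ✗
acct=F49: ✓ → 3555
acct=F42: ✓ → 3756
acct=F93: ✓ → 2838
acct=F56: ✓ → 3310
acct=F54: ✓ → 645
acct=F44: ✓ → 3048
acct=F53: ✓ → 920
acct=F65: ✓ → 2157
acct=F13: ✓ → 3905
acct=F55: ✓ → 3798
acct=F69: ✓ → 1218
txns_sum2 = 1698 + 3555 + 3756 + 2838 + 3310 + 645 + 3048 + 920 + 2157 + 3905 + 3798 + 1218 = 30848

txns_sum=21820, balance_avg=2458.25, txns_sum2=30848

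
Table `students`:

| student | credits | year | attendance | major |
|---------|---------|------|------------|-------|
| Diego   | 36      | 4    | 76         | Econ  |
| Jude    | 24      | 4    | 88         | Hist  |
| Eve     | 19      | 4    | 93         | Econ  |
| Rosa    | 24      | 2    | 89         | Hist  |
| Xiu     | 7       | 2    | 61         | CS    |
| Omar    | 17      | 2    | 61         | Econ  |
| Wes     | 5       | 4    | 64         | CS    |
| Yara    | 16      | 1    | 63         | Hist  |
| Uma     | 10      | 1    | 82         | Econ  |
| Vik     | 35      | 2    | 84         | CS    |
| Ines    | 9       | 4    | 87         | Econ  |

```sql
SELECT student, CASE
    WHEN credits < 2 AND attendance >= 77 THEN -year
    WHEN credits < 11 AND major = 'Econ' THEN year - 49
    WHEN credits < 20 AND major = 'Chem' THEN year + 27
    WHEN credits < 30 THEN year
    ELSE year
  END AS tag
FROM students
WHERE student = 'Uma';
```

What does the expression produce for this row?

-48

student = Uma: credits=10, year=1, attendance=82, major=Econ.
credits < 2 AND attendance >= 77 → false
credits < 11 AND major = 'Econ' → true → -48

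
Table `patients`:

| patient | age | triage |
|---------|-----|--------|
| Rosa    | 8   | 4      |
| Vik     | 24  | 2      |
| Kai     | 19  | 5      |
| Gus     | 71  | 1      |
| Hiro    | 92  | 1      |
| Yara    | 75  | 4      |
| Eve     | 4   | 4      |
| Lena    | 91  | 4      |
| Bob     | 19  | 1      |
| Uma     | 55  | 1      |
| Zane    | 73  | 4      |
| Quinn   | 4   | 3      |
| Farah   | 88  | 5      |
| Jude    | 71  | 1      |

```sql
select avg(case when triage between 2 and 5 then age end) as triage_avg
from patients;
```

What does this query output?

42.8888888889

patient=Rosa: ✓ → 8
patient=Vik: ✓ → 24
patient=Kai: ✓ → 19
patient=Gus: ✗
patient=Hiro: ✗
patient=Yara: ✓ → 75
patient=Eve: ✓ → 4
patient=Lena: ✓ → 91
patient=Bob: ✗
patient=Uma: ✗
patient=Zane: ✓ → 73
patient=Quinn: ✓ → 4
patient=Farah: ✓ → 88
patient=Jude: ✗
triage_avg = (8 + 24 + 19 + 75 + 4 + 91 + 73 + 4 + 88) / 9 = 42.8888888889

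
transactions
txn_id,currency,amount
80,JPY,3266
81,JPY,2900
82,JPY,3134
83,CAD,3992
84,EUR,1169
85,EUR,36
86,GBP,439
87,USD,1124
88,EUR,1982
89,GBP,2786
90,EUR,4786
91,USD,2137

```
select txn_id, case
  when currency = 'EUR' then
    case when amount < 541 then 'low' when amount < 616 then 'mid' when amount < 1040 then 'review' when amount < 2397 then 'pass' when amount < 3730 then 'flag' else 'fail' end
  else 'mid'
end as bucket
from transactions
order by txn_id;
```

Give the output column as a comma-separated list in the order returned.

txn_id=80: currency='JPY' → outer ELSE → mid
txn_id=81: currency='JPY' → outer ELSE → mid
txn_id=82: currency='JPY' → outer ELSE → mid
txn_id=83: currency='CAD' → outer ELSE → mid
txn_id=84: currency='EUR' → inner[amount < 2397] → pass
txn_id=85: currency='EUR' → inner[amount < 541] → low
txn_id=86: currency='GBP' → outer ELSE → mid
txn_id=87: currency='USD' → outer ELSE → mid
txn_id=88: currency='EUR' → inner[amount < 2397] → pass
txn_id=89: currency='GBP' → outer ELSE → mid
txn_id=90: currency='EUR' → inner[ELSE] → fail
txn_id=91: currency='USD' → outer ELSE → mid

mid, mid, mid, mid, pass, low, mid, mid, pass, mid, fail, mid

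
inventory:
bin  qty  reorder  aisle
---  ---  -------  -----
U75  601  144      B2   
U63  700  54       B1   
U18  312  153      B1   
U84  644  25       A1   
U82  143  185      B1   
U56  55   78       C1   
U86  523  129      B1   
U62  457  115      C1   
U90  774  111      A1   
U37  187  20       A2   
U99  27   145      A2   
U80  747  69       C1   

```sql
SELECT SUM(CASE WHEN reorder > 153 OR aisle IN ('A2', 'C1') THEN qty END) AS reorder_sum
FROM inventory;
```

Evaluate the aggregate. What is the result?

1616

bin=U75: ✗
bin=U63: ✗
bin=U18: ✗
bin=U84: ✗
bin=U82: ✓ → 143
bin=U56: ✓ → 55
bin=U86: ✗
bin=U62: ✓ → 457
bin=U90: ✗
bin=U37: ✓ → 187
bin=U99: ✓ → 27
bin=U80: ✓ → 747
reorder_sum = 143 + 55 + 457 + 187 + 27 + 747 = 1616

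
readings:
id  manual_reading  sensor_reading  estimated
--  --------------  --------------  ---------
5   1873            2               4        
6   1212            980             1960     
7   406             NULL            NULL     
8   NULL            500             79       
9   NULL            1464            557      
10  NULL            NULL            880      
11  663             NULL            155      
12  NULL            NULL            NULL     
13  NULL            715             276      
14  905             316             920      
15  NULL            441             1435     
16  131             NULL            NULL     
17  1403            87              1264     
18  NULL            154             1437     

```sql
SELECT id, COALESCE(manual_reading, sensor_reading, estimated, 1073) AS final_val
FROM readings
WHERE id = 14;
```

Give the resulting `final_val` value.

id = 14: manual_reading=905, sensor_reading=316, estimated=920.
manual_reading=905 → 905

905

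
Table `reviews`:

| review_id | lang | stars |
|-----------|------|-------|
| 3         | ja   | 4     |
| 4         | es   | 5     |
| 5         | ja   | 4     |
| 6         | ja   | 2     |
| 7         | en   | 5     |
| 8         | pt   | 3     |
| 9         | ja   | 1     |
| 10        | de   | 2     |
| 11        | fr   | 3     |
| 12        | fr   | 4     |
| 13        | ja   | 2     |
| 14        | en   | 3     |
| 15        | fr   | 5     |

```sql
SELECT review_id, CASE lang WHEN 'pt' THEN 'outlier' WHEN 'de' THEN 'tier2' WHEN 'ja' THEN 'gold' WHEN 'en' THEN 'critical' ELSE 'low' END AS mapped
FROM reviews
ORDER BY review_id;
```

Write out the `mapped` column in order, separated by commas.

review_id=3: lang='ja' → gold
review_id=4: ELSE → low
review_id=5: lang='ja' → gold
review_id=6: lang='ja' → gold
review_id=7: lang='en' → critical
review_id=8: lang='pt' → outlier
review_id=9: lang='ja' → gold
review_id=10: lang='de' → tier2
review_id=11: ELSE → low
review_id=12: ELSE → low
review_id=13: lang='ja' → gold
review_id=14: lang='en' → critical
review_id=15: ELSE → low

gold, low, gold, gold, critical, outlier, gold, tier2, low, low, gold, critical, low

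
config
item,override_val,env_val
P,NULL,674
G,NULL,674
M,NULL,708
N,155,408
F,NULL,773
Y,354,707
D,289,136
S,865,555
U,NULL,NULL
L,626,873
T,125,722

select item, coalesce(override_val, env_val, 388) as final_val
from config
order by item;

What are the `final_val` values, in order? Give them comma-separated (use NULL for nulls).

item=D: override_val=289 → 289
item=F: override_val=NULL, env_val=773 → 773
item=G: override_val=NULL, env_val=674 → 674
item=L: override_val=626 → 626
item=M: override_val=NULL, env_val=708 → 708
item=N: override_val=155 → 155
item=P: override_val=NULL, env_val=674 → 674
item=S: override_val=865 → 865
item=T: override_val=125 → 125
item=U: override_val=NULL, env_val=NULL, → literal 388 → 388
item=Y: override_val=354 → 354

289, 773, 674, 626, 708, 155, 674, 865, 125, 388, 354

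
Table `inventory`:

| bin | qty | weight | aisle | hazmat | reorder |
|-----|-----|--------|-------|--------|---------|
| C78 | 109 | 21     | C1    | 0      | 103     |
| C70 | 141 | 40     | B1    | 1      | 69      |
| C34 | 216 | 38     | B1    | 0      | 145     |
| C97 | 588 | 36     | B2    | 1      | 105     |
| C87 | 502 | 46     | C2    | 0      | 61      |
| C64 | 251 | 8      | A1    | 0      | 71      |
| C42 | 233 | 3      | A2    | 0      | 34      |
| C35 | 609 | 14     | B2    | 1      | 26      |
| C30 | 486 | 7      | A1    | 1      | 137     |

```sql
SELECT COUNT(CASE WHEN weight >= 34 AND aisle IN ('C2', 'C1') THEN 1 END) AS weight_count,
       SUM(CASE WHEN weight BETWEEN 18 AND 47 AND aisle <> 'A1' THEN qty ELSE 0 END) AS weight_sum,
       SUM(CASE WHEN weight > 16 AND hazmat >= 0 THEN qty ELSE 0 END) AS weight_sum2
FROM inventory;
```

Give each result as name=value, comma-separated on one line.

[weight_count: weight >= 34 AND aisle IN ('C2', 'C1')]
bin=C78: ✗
bin=C70: ✗
bin=C34: ✗
bin=C97: ✗
bin=C87: ✓ → 1
bin=C64: ✗
bin=C42: ✗
bin=C35: ✗
bin=C30: ✗
weight_count = COUNT(1) = 1
—
[weight_sum: weight BETWEEN 18 AND 47 AND aisle <> 'A1']
bin=C78: ✓ → 109
bin=C70: ✓ → 141
bin=C34: ✓ → 216
bin=C97: ✓ → 588
bin=C87: ✓ → 502
bin=C64: ✗
bin=C42: ✗
bin=C35: ✗
bin=C30: ✗
weight_sum = 109 + 141 + 216 + 588 + 502 = 1556
—
[weight_sum2: weight > 16 AND hazmat >= 0]
bin=C78: ✓ → 109
bin=C70: ✓ → 141
bin=C34: ✓ → 216
bin=C97: ✓ → 588
bin=C87: ✓ → 502
bin=C64: ✗
bin=C42: ✗
bin=C35: ✗
bin=C30: ✗
weight_sum2 = 109 + 141 + 216 + 588 + 502 = 1556

weight_count=1, weight_sum=1556, weight_sum2=1556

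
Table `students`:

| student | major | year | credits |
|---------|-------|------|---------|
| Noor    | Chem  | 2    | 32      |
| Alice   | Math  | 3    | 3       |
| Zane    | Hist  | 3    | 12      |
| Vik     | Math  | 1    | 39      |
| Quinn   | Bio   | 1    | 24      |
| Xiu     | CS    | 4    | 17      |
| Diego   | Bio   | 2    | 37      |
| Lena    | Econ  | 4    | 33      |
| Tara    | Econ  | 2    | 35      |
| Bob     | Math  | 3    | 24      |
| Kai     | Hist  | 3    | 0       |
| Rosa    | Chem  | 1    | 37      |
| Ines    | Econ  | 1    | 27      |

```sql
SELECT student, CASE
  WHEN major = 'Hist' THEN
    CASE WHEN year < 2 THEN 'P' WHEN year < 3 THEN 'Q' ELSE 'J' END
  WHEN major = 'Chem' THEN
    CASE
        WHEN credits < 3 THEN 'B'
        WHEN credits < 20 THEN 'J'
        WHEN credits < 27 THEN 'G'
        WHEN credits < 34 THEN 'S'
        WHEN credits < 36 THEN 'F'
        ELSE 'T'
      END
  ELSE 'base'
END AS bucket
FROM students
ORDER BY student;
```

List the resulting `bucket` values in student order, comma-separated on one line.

base, base, base, base, J, base, S, base, T, base, base, base, J

student=Alice: major='Math' → outer ELSE → base
student=Bob: major='Math' → outer ELSE → base
student=Diego: major='Bio' → outer ELSE → base
student=Ines: major='Econ' → outer ELSE → base
student=Kai: major='Hist' → inner[ELSE] → J
student=Lena: major='Econ' → outer ELSE → base
student=Noor: major='Chem' → inner[credits < 34] → S
student=Quinn: major='Bio' → outer ELSE → base
student=Rosa: major='Chem' → inner[ELSE] → T
student=Tara: major='Econ' → outer ELSE → base
student=Vik: major='Math' → outer ELSE → base
student=Xiu: major='CS' → outer ELSE → base
student=Zane: major='Hist' → inner[ELSE] → J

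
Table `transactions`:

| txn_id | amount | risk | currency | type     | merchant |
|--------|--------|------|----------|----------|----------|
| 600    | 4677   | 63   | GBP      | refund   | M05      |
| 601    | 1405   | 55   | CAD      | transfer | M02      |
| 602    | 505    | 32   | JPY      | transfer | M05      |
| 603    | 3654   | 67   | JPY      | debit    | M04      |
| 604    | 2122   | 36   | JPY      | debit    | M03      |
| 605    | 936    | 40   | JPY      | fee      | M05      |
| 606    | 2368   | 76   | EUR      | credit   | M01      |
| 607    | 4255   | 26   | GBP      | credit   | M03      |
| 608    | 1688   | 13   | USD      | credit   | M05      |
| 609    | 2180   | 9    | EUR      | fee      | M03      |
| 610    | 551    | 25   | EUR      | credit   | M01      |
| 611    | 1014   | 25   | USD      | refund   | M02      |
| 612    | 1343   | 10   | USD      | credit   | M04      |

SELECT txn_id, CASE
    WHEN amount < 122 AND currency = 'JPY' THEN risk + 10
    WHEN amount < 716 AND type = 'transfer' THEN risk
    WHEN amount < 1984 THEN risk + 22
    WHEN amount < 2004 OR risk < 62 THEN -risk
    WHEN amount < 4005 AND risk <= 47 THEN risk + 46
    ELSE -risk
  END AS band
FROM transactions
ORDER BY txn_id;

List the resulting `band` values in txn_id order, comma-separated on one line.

-63, 77, 32, -67, -36, 62, -76, -26, 35, -9, 47, 47, 32

txn_id=600: ELSE → -63
txn_id=601: amount < 1984 → 77
txn_id=602: amount < 716 AND type = 'transfer' → 32
txn_id=603: ELSE → -67
txn_id=604: amount < 2004 OR risk < 62 → -36
txn_id=605: amount < 1984 → 62
txn_id=606: ELSE → -76
txn_id=607: amount < 2004 OR risk < 62 → -26
txn_id=608: amount < 1984 → 35
txn_id=609: amount < 2004 OR risk < 62 → -9
txn_id=610: amount < 1984 → 47
txn_id=611: amount < 1984 → 47
txn_id=612: amount < 1984 → 32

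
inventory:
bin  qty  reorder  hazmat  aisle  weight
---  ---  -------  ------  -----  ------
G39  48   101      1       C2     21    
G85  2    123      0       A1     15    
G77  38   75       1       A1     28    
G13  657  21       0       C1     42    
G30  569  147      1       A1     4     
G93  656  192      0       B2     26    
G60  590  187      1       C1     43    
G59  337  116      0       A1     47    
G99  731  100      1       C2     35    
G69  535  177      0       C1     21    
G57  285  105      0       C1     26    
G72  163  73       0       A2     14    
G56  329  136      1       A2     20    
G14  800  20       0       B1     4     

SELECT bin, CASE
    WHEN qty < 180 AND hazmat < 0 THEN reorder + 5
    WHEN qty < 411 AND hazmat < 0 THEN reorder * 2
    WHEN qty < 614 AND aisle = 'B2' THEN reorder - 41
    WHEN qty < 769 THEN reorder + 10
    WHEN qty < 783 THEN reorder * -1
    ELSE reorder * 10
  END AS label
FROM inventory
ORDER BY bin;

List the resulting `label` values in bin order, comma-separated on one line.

31, 200, 157, 111, 146, 115, 126, 197, 187, 83, 85, 133, 202, 110

bin=G13: qty < 769 → 31
bin=G14: ELSE → 200
bin=G30: qty < 769 → 157
bin=G39: qty < 769 → 111
bin=G56: qty < 769 → 146
bin=G57: qty < 769 → 115
bin=G59: qty < 769 → 126
bin=G60: qty < 769 → 197
bin=G69: qty < 769 → 187
bin=G72: qty < 769 → 83
bin=G77: qty < 769 → 85
bin=G85: qty < 769 → 133
bin=G93: qty < 769 → 202
bin=G99: qty < 769 → 110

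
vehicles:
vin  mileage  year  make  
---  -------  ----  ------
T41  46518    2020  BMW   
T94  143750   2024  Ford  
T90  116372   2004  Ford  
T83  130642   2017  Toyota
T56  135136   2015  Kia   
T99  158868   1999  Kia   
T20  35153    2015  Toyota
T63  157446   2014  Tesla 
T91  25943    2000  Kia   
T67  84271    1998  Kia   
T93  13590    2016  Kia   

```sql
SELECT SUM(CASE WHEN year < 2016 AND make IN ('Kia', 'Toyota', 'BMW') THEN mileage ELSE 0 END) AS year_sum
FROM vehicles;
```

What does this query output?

vin=T41: ✗
vin=T94: ✗
vin=T90: ✗
vin=T83: ✗
vin=T56: ✓ → 135136
vin=T99: ✓ → 158868
vin=T20: ✓ → 35153
vin=T63: ✗
vin=T91: ✓ → 25943
vin=T67: ✓ → 84271
vin=T93: ✗
year_sum = 135136 + 158868 + 35153 + 25943 + 84271 = 439371

439371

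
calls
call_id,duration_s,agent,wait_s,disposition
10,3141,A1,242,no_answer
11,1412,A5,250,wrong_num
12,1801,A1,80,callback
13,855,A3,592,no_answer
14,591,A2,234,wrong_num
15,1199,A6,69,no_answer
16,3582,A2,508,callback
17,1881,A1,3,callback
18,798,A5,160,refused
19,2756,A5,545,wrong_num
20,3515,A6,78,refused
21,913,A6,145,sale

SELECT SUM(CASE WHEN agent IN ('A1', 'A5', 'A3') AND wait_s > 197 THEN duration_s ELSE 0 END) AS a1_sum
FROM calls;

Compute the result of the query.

8164

call_id=10: ✓ → 3141
call_id=11: ✓ → 1412
call_id=12: ✗
call_id=13: ✓ → 855
call_id=14: ✗
call_id=15: ✗
call_id=16: ✗
call_id=17: ✗
call_id=18: ✗
call_id=19: ✓ → 2756
call_id=20: ✗
call_id=21: ✗
a1_sum = 3141 + 1412 + 855 + 2756 = 8164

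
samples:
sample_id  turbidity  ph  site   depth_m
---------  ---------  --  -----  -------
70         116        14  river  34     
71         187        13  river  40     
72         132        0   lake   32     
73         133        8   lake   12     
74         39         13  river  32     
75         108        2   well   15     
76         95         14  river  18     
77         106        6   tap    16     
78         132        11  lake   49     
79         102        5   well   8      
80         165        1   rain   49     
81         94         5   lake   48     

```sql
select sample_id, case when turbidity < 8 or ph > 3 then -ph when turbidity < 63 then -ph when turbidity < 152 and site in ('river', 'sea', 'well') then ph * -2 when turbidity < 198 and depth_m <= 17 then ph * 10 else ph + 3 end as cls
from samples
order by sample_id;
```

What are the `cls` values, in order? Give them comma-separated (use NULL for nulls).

-14, -13, 3, -8, -13, -4, -14, -6, -11, -5, 4, -5

sample_id=70: turbidity < 8 or ph > 3 → -14
sample_id=71: turbidity < 8 or ph > 3 → -13
sample_id=72: ELSE → 3
sample_id=73: turbidity < 8 or ph > 3 → -8
sample_id=74: turbidity < 8 or ph > 3 → -13
sample_id=75: turbidity < 152 and site in ('river', 'sea', 'well') → -4
sample_id=76: turbidity < 8 or ph > 3 → -14
sample_id=77: turbidity < 8 or ph > 3 → -6
sample_id=78: turbidity < 8 or ph > 3 → -11
sample_id=79: turbidity < 8 or ph > 3 → -5
sample_id=80: ELSE → 4
sample_id=81: turbidity < 8 or ph > 3 → -5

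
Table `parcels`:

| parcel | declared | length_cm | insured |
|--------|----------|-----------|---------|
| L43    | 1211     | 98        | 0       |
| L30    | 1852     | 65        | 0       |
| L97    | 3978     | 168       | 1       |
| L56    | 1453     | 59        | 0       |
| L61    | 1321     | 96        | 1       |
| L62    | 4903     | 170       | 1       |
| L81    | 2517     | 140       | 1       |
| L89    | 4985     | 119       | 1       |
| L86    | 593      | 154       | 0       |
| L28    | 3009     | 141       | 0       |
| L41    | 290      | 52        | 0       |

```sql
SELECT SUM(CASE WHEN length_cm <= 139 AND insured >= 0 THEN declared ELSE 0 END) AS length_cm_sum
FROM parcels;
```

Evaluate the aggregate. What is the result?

parcel=L43: ✓ → 1211
parcel=L30: ✓ → 1852
parcel=L97: ✗
parcel=L56: ✓ → 1453
parcel=L61: ✓ → 1321
parcel=L62: ✗
parcel=L81: ✗
parcel=L89: ✓ → 4985
parcel=L86: ✗
parcel=L28: ✗
parcel=L41: ✓ → 290
length_cm_sum = 1211 + 1852 + 1453 + 1321 + 4985 + 290 = 11112

11112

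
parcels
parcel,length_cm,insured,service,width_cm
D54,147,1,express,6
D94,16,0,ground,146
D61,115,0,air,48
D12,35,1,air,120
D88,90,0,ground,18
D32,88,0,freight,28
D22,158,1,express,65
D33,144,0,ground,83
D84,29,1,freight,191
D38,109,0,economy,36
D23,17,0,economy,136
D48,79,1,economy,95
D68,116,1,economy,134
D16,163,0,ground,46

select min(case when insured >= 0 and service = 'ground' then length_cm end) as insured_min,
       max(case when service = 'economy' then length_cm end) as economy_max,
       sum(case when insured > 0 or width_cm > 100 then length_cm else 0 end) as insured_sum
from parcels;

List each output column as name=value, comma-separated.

[insured_min: insured >= 0 and service = 'ground']
parcel=D54: ✗
parcel=D94: ✓ → 16
parcel=D61: ✗
parcel=D12: ✗
parcel=D88: ✓ → 90
parcel=D32: ✗
parcel=D22: ✗
parcel=D33: ✓ → 144
parcel=D84: ✗
parcel=D38: ✗
parcel=D23: ✗
parcel=D48: ✗
parcel=D68: ✗
parcel=D16: ✓ → 163
insured_min = MIN(16, 90, 144, 163) = 16
—
[economy_max: service = 'economy']
parcel=D54: ✗
parcel=D94: ✗
parcel=D61: ✗
parcel=D12: ✗
parcel=D88: ✗
parcel=D32: ✗
parcel=D22: ✗
parcel=D33: ✗
parcel=D84: ✗
parcel=D38: ✓ → 109
parcel=D23: ✓ → 17
parcel=D48: ✓ → 79
parcel=D68: ✓ → 116
parcel=D16: ✗
economy_max = MAX(109, 17, 79, 116) = 116
—
[insured_sum: insured > 0 or width_cm > 100]
parcel=D54: ✓ → 147
parcel=D94: ✓ → 16
parcel=D61: ✗
parcel=D12: ✓ → 35
parcel=D88: ✗
parcel=D32: ✗
parcel=D22: ✓ → 158
parcel=D33: ✗
parcel=D84: ✓ → 29
parcel=D38: ✗
parcel=D23: ✓ → 17
parcel=D48: ✓ → 79
parcel=D68: ✓ → 116
parcel=D16: ✗
insured_sum = 147 + 16 + 35 + 158 + 29 + 17 + 79 + 116 = 597

insured_min=16, economy_max=116, insured_sum=597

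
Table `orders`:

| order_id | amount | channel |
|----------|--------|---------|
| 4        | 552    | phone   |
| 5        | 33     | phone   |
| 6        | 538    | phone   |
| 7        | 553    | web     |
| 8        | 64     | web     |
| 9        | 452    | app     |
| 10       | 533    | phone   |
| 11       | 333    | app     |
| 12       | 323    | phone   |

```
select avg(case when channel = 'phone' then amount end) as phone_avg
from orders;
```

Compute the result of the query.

order_id=4: ✓ → 552
order_id=5: ✓ → 33
order_id=6: ✓ → 538
order_id=7: ✗
order_id=8: ✗
order_id=9: ✗
order_id=10: ✓ → 533
order_id=11: ✗
order_id=12: ✓ → 323
phone_avg = (552 + 33 + 538 + 533 + 323) / 5 = 395.8

395.8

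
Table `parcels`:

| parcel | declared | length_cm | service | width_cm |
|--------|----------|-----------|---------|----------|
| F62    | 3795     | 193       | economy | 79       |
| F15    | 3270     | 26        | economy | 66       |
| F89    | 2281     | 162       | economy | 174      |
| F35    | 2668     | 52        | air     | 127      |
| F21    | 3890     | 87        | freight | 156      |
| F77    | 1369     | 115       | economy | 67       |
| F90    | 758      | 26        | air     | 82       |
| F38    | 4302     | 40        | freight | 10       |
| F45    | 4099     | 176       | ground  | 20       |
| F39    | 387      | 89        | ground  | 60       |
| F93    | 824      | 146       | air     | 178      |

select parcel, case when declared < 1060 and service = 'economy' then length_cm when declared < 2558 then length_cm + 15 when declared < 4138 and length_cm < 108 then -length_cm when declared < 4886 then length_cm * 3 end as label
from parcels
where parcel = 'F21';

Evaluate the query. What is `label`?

parcel = F21: declared=3890, length_cm=87, service=freight, width_cm=156.
declared < 1060 and service = 'economy' → false
declared < 2558 → false
declared < 4138 and length_cm < 108 → true → -87

-87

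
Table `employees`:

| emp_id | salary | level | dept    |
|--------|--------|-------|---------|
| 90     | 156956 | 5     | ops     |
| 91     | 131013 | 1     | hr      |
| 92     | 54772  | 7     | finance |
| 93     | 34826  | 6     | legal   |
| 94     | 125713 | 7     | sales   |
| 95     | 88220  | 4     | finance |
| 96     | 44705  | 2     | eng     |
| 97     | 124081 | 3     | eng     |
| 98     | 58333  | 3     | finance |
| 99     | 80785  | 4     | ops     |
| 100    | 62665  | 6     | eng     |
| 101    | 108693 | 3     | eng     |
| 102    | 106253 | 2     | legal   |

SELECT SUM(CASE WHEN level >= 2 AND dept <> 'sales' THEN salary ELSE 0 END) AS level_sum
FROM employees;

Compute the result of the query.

920289

emp_id=90: ✓ → 156956
emp_id=91: ✗
emp_id=92: ✓ → 54772
emp_id=93: ✓ → 34826
emp_id=94: ✗
emp_id=95: ✓ → 88220
emp_id=96: ✓ → 44705
emp_id=97: ✓ → 124081
emp_id=98: ✓ → 58333
emp_id=99: ✓ → 80785
emp_id=100: ✓ → 62665
emp_id=101: ✓ → 108693
emp_id=102: ✓ → 106253
level_sum = 156956 + 54772 + 34826 + 88220 + 44705 + 124081 + 58333 + 80785 + 62665 + 108693 + 106253 = 920289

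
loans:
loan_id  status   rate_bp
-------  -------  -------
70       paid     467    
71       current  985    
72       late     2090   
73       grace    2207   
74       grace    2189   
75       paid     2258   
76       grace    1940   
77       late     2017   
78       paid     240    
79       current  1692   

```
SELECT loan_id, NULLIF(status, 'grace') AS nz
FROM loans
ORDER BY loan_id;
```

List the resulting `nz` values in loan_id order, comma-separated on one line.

paid, current, late, NULL, NULL, paid, NULL, late, paid, current

loan_id=70: status=paid vs grace: differ → paid
loan_id=71: status=current vs grace: differ → current
loan_id=72: status=late vs grace: differ → late
loan_id=73: status=grace vs grace: equal → NULL
loan_id=74: status=grace vs grace: equal → NULL
loan_id=75: status=paid vs grace: differ → paid
loan_id=76: status=grace vs grace: equal → NULL
loan_id=77: status=late vs grace: differ → late
loan_id=78: status=paid vs grace: differ → paid
loan_id=79: status=current vs grace: differ → current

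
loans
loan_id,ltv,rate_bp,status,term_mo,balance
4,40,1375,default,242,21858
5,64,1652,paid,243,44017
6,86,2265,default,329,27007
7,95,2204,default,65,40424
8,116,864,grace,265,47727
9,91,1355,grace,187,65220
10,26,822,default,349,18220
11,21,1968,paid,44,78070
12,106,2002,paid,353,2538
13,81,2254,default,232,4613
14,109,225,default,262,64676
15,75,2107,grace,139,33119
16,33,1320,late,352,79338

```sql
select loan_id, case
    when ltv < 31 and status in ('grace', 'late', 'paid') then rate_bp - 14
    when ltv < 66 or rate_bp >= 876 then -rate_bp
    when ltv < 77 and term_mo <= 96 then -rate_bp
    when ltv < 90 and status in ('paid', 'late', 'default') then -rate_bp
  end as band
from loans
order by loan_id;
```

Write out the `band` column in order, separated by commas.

loan_id=4: ltv < 66 or rate_bp >= 876 → -1375
loan_id=5: ltv < 66 or rate_bp >= 876 → -1652
loan_id=6: ltv < 66 or rate_bp >= 876 → -2265
loan_id=7: ltv < 66 or rate_bp >= 876 → -2204
loan_id=8: (no match → NULL) → NULL
loan_id=9: ltv < 66 or rate_bp >= 876 → -1355
loan_id=10: ltv < 66 or rate_bp >= 876 → -822
loan_id=11: ltv < 31 and status in ('grace', 'late', 'paid') → 1954
loan_id=12: ltv < 66 or rate_bp >= 876 → -2002
loan_id=13: ltv < 66 or rate_bp >= 876 → -2254
loan_id=14: (no match → NULL) → NULL
loan_id=15: ltv < 66 or rate_bp >= 876 → -2107
loan_id=16: ltv < 66 or rate_bp >= 876 → -1320

-1375, -1652, -2265, -2204, NULL, -1355, -822, 1954, -2002, -2254, NULL, -2107, -1320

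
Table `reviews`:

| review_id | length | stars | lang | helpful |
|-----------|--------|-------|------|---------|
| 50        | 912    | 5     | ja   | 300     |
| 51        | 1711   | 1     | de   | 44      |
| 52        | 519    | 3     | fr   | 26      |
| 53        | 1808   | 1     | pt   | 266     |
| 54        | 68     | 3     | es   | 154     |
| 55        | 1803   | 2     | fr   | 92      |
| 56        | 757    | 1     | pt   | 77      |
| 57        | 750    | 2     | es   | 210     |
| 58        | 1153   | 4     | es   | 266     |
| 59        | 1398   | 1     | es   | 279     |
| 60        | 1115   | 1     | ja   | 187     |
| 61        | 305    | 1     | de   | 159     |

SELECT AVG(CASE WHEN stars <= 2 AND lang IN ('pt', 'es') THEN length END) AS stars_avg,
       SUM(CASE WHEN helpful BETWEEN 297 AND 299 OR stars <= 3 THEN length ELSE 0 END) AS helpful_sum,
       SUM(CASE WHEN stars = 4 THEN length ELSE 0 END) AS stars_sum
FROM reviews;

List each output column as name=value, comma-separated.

stars_avg=1178.25, helpful_sum=10234, stars_sum=1153

[stars_avg: stars <= 2 AND lang IN ('pt', 'es')]
review_id=50: ✗
review_id=51: ✗
review_id=52: ✗
review_id=53: ✓ → 1808
review_id=54: ✗
review_id=55: ✗
review_id=56: ✓ → 757
review_id=57: ✓ → 750
review_id=58: ✗
review_id=59: ✓ → 1398
review_id=60: ✗
review_id=61: ✗
stars_avg = (1808 + 757 + 750 + 1398) / 4 = 1178.25
—
[helpful_sum: helpful BETWEEN 297 AND 299 OR stars <= 3]
review_id=50: ✗
review_id=51: ✓ → 1711
review_id=52: ✓ → 519
review_id=53: ✓ → 1808
review_id=54: ✓ → 68
review_id=55: ✓ → 1803
review_id=56: ✓ → 757
review_id=57: ✓ → 750
review_id=58: ✗
review_id=59: ✓ → 1398
review_id=60: ✓ → 1115
review_id=61: ✓ → 305
helpful_sum = 1711 + 519 + 1808 + 68 + 1803 + 757 + 750 + 1398 + 1115 + 305 = 10234
—
[stars_sum: stars = 4]
review_id=50: ✗
review_id=51: ✗
review_id=52: ✗
review_id=53: ✗
review_id=54: ✗
review_id=55: ✗
review_id=56: ✗
review_id=57: ✗
review_id=58: ✓ → 1153
review_id=59: ✗
review_id=60: ✗
review_id=61: ✗
stars_sum = 1153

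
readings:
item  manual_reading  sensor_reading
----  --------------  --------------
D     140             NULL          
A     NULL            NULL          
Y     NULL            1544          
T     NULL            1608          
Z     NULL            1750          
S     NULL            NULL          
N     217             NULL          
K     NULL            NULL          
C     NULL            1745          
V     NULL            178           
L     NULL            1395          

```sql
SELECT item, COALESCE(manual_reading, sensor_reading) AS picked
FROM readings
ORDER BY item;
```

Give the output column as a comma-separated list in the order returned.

item=A: manual_reading=NULL, sensor_reading=NULL (all NULL) → NULL
item=C: manual_reading=NULL, sensor_reading=1745 → 1745
item=D: manual_reading=140 → 140
item=K: manual_reading=NULL, sensor_reading=NULL (all NULL) → NULL
item=L: manual_reading=NULL, sensor_reading=1395 → 1395
item=N: manual_reading=217 → 217
item=S: manual_reading=NULL, sensor_reading=NULL (all NULL) → NULL
item=T: manual_reading=NULL, sensor_reading=1608 → 1608
item=V: manual_reading=NULL, sensor_reading=178 → 178
item=Y: manual_reading=NULL, sensor_reading=1544 → 1544
item=Z: manual_reading=NULL, sensor_reading=1750 → 1750

NULL, 1745, 140, NULL, 1395, 217, NULL, 1608, 178, 1544, 1750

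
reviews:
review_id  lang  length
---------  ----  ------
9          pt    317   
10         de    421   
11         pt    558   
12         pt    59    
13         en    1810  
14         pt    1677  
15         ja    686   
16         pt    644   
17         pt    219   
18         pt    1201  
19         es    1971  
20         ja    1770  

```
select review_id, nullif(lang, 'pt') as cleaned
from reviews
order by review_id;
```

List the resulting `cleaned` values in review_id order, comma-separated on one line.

review_id=9: lang=pt vs pt: equal → NULL
review_id=10: lang=de vs pt: differ → de
review_id=11: lang=pt vs pt: equal → NULL
review_id=12: lang=pt vs pt: equal → NULL
review_id=13: lang=en vs pt: differ → en
review_id=14: lang=pt vs pt: equal → NULL
review_id=15: lang=ja vs pt: differ → ja
review_id=16: lang=pt vs pt: equal → NULL
review_id=17: lang=pt vs pt: equal → NULL
review_id=18: lang=pt vs pt: equal → NULL
review_id=19: lang=es vs pt: differ → es
review_id=20: lang=ja vs pt: differ → ja

NULL, de, NULL, NULL, en, NULL, ja, NULL, NULL, NULL, es, ja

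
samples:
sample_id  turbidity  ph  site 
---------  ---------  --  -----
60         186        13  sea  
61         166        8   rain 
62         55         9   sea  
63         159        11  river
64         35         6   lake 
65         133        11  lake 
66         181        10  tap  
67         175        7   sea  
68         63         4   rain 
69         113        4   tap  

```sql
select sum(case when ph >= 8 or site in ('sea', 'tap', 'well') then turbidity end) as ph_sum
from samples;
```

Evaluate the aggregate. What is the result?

sample_id=60: ✓ → 186
sample_id=61: ✓ → 166
sample_id=62: ✓ → 55
sample_id=63: ✓ → 159
sample_id=64: ✗
sample_id=65: ✓ → 133
sample_id=66: ✓ → 181
sample_id=67: ✓ → 175
sample_id=68: ✗
sample_id=69: ✓ → 113
ph_sum = 186 + 166 + 55 + 159 + 133 + 181 + 175 + 113 = 1168

1168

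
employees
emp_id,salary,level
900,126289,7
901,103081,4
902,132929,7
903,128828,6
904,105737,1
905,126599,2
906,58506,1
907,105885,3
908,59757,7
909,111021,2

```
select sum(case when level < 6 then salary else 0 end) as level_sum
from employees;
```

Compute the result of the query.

emp_id=900: ✗
emp_id=901: ✓ → 103081
emp_id=902: ✗
emp_id=903: ✗
emp_id=904: ✓ → 105737
emp_id=905: ✓ → 126599
emp_id=906: ✓ → 58506
emp_id=907: ✓ → 105885
emp_id=908: ✗
emp_id=909: ✓ → 111021
level_sum = 103081 + 105737 + 126599 + 58506 + 105885 + 111021 = 610829

610829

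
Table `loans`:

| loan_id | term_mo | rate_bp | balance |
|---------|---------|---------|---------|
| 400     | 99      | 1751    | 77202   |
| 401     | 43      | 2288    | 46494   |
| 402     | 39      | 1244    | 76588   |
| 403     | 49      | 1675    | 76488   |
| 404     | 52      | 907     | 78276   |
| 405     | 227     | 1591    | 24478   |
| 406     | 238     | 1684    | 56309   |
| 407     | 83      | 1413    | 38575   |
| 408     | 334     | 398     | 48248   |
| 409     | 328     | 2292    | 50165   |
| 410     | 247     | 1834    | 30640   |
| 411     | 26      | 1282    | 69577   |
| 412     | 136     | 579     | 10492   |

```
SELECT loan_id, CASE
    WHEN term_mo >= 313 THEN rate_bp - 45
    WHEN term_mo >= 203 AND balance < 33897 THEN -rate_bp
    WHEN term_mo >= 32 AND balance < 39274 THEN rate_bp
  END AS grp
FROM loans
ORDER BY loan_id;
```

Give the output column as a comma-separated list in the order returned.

NULL, NULL, NULL, NULL, NULL, -1591, NULL, 1413, 353, 2247, -1834, NULL, 579

loan_id=400: (no match → NULL) → NULL
loan_id=401: (no match → NULL) → NULL
loan_id=402: (no match → NULL) → NULL
loan_id=403: (no match → NULL) → NULL
loan_id=404: (no match → NULL) → NULL
loan_id=405: term_mo >= 203 AND balance < 33897 → -1591
loan_id=406: (no match → NULL) → NULL
loan_id=407: term_mo >= 32 AND balance < 39274 → 1413
loan_id=408: term_mo >= 313 → 353
loan_id=409: term_mo >= 313 → 2247
loan_id=410: term_mo >= 203 AND balance < 33897 → -1834
loan_id=411: (no match → NULL) → NULL
loan_id=412: term_mo >= 32 AND balance < 39274 → 579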